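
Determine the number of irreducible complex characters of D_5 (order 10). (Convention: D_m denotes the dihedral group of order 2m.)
4

Why: The number of irreducible complex representations of a finite group equals its number of conjugacy classes. D_5 has 4 conjugacy classes ((n+3)/2 for n odd), so D_5 (order 10) has exactly 4 irreducible complex representations.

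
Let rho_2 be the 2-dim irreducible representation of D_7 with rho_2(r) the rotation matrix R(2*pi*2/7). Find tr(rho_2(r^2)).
chi_{rho_2}(r^2) = 2*cos(2*pi*2*2/7) = -2*cos(pi/7)

Details: rho_2(r^2) is rotation by angle 2*pi*2*2/7, whose trace is 2*cos(2*pi*2*2/7) = -2*cos(pi/7).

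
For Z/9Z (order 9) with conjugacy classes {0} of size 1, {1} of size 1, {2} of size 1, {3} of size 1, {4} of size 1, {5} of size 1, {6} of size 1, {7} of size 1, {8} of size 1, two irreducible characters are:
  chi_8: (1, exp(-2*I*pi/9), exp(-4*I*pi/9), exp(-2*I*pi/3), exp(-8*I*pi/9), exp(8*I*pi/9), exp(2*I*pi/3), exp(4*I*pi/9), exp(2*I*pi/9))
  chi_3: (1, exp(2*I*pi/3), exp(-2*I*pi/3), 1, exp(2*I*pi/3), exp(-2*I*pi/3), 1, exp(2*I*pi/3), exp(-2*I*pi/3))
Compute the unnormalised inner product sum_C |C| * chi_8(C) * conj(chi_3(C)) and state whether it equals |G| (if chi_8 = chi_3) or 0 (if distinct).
Sum = 0; so <chi_8, chi_3> = 0 (distinct irreducibles are orthogonal).

Argument: Compute term by term over conjugacy classes (|C| * chi_8(C) * conj(chi_3(C))):
  1*(1)*conj(1) + 1*(exp(-2*I*pi/9))*conj(exp(2*I*pi/3)) + 1*(exp(-4*I*pi/9))*conj(exp(-2*I*pi/3)) + 1*(exp(-2*I*pi/3))*conj(1) + 1*(exp(-8*I*pi/9))*conj(exp(2*I*pi/3)) + 1*(exp(8*I*pi/9))*conj(exp(-2*I*pi/3)) + 1*(exp(2*I*pi/3))*conj(1) + 1*(exp(4*I*pi/9))*conj(exp(2*I*pi/3)) + 1*(exp(2*I*pi/9))*conj(exp(-2*I*pi/3))
  = (1) + (exp(-8*I*pi/9)) + (exp(2*I*pi/9)) + (exp(-2*I*pi/3)) + (exp(4*I*pi/9)) + (exp(-4*I*pi/9)) + (exp(2*I*pi/3)) + (exp(-2*I*pi/9)) + (exp(8*I*pi/9))
  = 0.
(Exp terms are combined using exp(i*s)*conj(exp(i*t)) = exp(i*(s-t)), and sums of them are collapsed using the identity that for every m > 1 the m distinct m-th roots of unity sum to 0, e.g. 1 + exp(2*I*pi/3) + exp(-2*I*pi/3) = 0.)
Dividing by |G| = 9 gives 0/9 = 0, matching the row-orthogonality relation <chi_8, chi_3> = [chi_8 = chi_3].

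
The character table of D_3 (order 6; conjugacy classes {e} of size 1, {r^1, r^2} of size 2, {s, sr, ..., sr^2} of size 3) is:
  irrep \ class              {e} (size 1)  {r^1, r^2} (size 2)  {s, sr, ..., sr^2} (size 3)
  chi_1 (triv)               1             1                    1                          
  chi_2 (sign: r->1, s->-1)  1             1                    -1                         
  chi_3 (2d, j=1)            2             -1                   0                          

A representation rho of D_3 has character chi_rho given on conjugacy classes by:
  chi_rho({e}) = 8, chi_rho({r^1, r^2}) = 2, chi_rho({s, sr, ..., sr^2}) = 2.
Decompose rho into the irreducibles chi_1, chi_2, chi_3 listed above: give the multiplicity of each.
Multiplicities: chi_1: 3, chi_2: 1, chi_3: 2.

Derivation: Use <chi_rho, chi> = (1/|G|) sum_C |C| * chi_rho(C) * conj(chi(C)) with |G| = 6 for each irreducible chi in the table:
  <chi_rho, chi_1> = (1/6)[1*(8)*conj(1) + 2*(2)*conj(1) + 3*(2)*conj(1)]
      = (1/6)[(8) + (4) + (6)] = 18/6 = 3
  <chi_rho, chi_2> = (1/6)[1*(8)*conj(1) + 2*(2)*conj(1) + 3*(2)*conj(-1)]
      = (1/6)[(8) + (4) + (-6)] = 6/6 = 1
  <chi_rho, chi_3> = (1/6)[1*(8)*conj(2) + 2*(2)*conj(-1) + 3*(2)*conj(0)]
      = (1/6)[(16) + (-4) + (0)] = 12/6 = 2
Dimension check: dim(rho) = sum (mult * dim) = 3*1 + 1*1 + 2*2 = 8 = chi_rho(e) = 8.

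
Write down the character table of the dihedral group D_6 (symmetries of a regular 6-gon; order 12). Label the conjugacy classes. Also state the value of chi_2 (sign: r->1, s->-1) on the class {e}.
Conjugacy classes: {e} of size 1, {r^3} of size 1, {r^1, r^5} of size 2, {r^2, r^4} of size 2, {s, sr^2, ...} of size 3, {sr, sr^3, ...} of size 3.
Character table:
  irrep \ class              {e} (size 1)  {r^3} (size 1)  {r^1, r^5} (size 2)  {r^2, r^4} (size 2)  {s, sr^2, ...} (size 3)  {sr, sr^3, ...} (size 3)
  chi_1 (triv)               1             1               1                    1                    1                        1                       
  chi_2 (sign: r->1, s->-1)  1             1               1                    1                    -1                       -1                      
  chi_3 (r->-1, s->1)        1             -1              -1                   1                    1                        -1                      
  chi_4 (r->-1, s->-1)       1             -1              -1                   1                    -1                       1                       
  chi_5 (2d, j=1)            2             -2              1                    -1                   0                        0                       
  chi_6 (2d, j=2)            2             2               -1                   -1                   0                        0                       

Spot check: chi_2 (sign: r->1, s->-1) on {e} = 1.

Derivation: D_6 has order 2*6 = 12 with 6 conjugacy classes, hence 6 irreducibles. Sum of squared dims 1 + 1 + 1 + 1 + 4 + 4 = 12 = |G|. Linear characters come from the abelianisation; the 2-dimensional irreps have character r^k -> 2*cos(2*pi*j*k/6), reflections -> 0.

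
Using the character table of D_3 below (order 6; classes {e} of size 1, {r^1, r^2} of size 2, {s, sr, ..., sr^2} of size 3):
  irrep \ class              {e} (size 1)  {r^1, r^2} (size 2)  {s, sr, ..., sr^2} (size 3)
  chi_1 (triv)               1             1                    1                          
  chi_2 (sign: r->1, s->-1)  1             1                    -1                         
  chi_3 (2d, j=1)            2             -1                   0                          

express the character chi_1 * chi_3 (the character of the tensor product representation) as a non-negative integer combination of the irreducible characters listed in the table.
chi_1 tensor chi_3 = chi_3 (all other irreducibles have multiplicity 0).

Working: The character of a tensor product is the pointwise product (chi_1 * chi_3)(C) = chi_1(C) * chi_3(C):
  {e}: (1)*(2), {r^1, r^2}: (1)*(-1), {s, sr, ..., sr^2}: (1)*(0)
so (chi_1 * chi_3) takes values
  {e} -> 2, {r^1, r^2} -> -1, {s, sr, ..., sr^2} -> 0.
Now take the inner product of this character with each irreducible chi from the table, <chi_1*chi_3, chi> = (1/6) sum_C |C| (chi_1*chi_3)(C) conj(chi(C)):
  <chi_1*chi_3, chi_1> = (1/6)[1*(2)*conj(1) + 2*(-1)*conj(1) + 3*(0)*conj(1)]
      = (1/6)[(2) + (-2) + (0)] = 0/6 = 0
  <chi_1*chi_3, chi_2> = (1/6)[1*(2)*conj(1) + 2*(-1)*conj(1) + 3*(0)*conj(-1)]
      = (1/6)[(2) + (-2) + (0)] = 0/6 = 0
  <chi_1*chi_3, chi_3> = (1/6)[1*(2)*conj(2) + 2*(-1)*conj(-1) + 3*(0)*conj(0)]
      = (1/6)[(4) + (2) + (0)] = 6/6 = 1
Hence the multiplicities are chi_3: 1. Dimension check: dim(chi_1)*dim(chi_3) = 1*2 = 2 and sum (mult * dim) = 1*2 = 2.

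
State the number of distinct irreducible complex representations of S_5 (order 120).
7

Derivation: The number of irreducible complex representations of a finite group equals its number of conjugacy classes. Conjugacy classes in S_5 correspond to cycle types, i.e. partitions of 5; there are p(5) = 7 of them, so S_5 (order 120) has exactly 7 irreducible complex representations.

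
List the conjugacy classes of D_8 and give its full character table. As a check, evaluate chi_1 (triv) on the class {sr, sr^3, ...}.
Conjugacy classes: {e} of size 1, {r^4} of size 1, {r^1, r^7} of size 2, {r^2, r^6} of size 2, {r^3, r^5} of size 2, {s, sr^2, ...} of size 4, {sr, sr^3, ...} of size 4.
Character table:
  irrep \ class              {e} (size 1)  {r^4} (size 1)  {r^1, r^7} (size 2)  {r^2, r^6} (size 2)  {r^3, r^5} (size 2)  {s, sr^2, ...} (size 4)  {sr, sr^3, ...} (size 4)
  chi_1 (triv)               1             1               1                    1                    1                    1                        1                       
  chi_2 (sign: r->1, s->-1)  1             1               1                    1                    1                    -1                       -1                      
  chi_3 (r->-1, s->1)        1             1               -1                   1                    -1                   1                        -1                      
  chi_4 (r->-1, s->-1)       1             1               -1                   1                    -1                   -1                       1                       
  chi_5 (2d, j=1)            2             -2              sqrt(2)              0                    -sqrt(2)             0                        0                       
  chi_6 (2d, j=2)            2             2               0                    -2                   0                    0                        0                       
  chi_7 (2d, j=3)            2             -2              -sqrt(2)             0                    sqrt(2)              0                        0                       

Spot check: chi_1 (triv) on {sr, sr^3, ...} = 1.

Reasoning: D_8 has order 2*8 = 16 with 7 conjugacy classes, hence 7 irreducibles. Sum of squared dims 1 + 1 + 1 + 1 + 4 + 4 + 4 = 16 = |G|. Linear characters come from the abelianisation; the 2-dimensional irreps have character r^k -> 2*cos(2*pi*j*k/8), reflections -> 0.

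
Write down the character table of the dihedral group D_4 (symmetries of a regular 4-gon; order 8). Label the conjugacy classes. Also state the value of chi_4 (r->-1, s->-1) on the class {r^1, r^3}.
Conjugacy classes: {e} of size 1, {r^2} of size 1, {r^1, r^3} of size 2, {s, sr^2, ...} of size 2, {sr, sr^3, ...} of size 2.
Character table:
  irrep \ class              {e} (size 1)  {r^2} (size 1)  {r^1, r^3} (size 2)  {s, sr^2, ...} (size 2)  {sr, sr^3, ...} (size 2)
  chi_1 (triv)               1             1               1                    1                        1                       
  chi_2 (sign: r->1, s->-1)  1             1               1                    -1                       -1                      
  chi_3 (r->-1, s->1)        1             1               -1                   1                        -1                      
  chi_4 (r->-1, s->-1)       1             1               -1                   -1                       1                       
  chi_5 (2d, j=1)            2             -2              0                    0                        0                       

Spot check: chi_4 (r->-1, s->-1) on {r^1, r^3} = -1.

Argument: D_4 has order 2*4 = 8 with 5 conjugacy classes, hence 5 irreducibles. Sum of squared dims 1 + 1 + 1 + 1 + 4 = 8 = |G|. Linear characters come from the abelianisation; the 2-dimensional irreps have character r^k -> 2*cos(2*pi*j*k/4), reflections -> 0.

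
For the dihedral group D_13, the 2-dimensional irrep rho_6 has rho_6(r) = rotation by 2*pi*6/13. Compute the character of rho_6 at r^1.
chi_{rho_6}(r^1) = 2*cos(2*pi*6*1/13) = -2*cos(pi/13)

Explanation: rho_6(r^1) is rotation by angle 2*pi*6*1/13, whose trace is 2*cos(2*pi*6*1/13) = -2*cos(pi/13).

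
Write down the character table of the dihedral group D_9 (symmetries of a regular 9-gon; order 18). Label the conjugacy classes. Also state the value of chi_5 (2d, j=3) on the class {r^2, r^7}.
Conjugacy classes: {e} of size 1, {r^1, r^8} of size 2, {r^2, r^7} of size 2, {r^3, r^6} of size 2, {r^4, r^5} of size 2, {s, sr, ..., sr^8} of size 9.
Character table:
  irrep \ class              {e} (size 1)  {r^1, r^8} (size 2)  {r^2, r^7} (size 2)  {r^3, r^6} (size 2)  {r^4, r^5} (size 2)  {s, sr, ..., sr^8} (size 9)
  chi_1 (triv)               1             1                    1                    1                    1                    1                          
  chi_2 (sign: r->1, s->-1)  1             1                    1                    1                    1                    -1                         
  chi_3 (2d, j=1)            2             2*cos(2*pi/9)        2*cos(4*pi/9)        -1                   -2*cos(pi/9)         0                          
  chi_4 (2d, j=2)            2             2*cos(4*pi/9)        -2*cos(pi/9)         -1                   2*cos(2*pi/9)        0                          
  chi_5 (2d, j=3)            2             -1                   -1                   2                    -1                   0                          
  chi_6 (2d, j=4)            2             -2*cos(pi/9)         2*cos(2*pi/9)        -1                   2*cos(4*pi/9)        0                          

Spot check: chi_5 (2d, j=3) on {r^2, r^7} = -1.

Derivation: D_9 has order 2*9 = 18 with 6 conjugacy classes, hence 6 irreducibles. Sum of squared dims 1 + 1 + 4 + 4 + 4 + 4 = 18 = |G|. Linear characters come from the abelianisation; the 2-dimensional irreps have character r^k -> 2*cos(2*pi*j*k/9), reflections -> 0.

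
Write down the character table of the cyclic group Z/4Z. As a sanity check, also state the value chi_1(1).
Character table of Z/4Z (irreps indexed chi_0,...,chi_3 with chi_k(m) = zeta_4^(k*m), zeta_4 = exp(2*pi*i/4)):
  irrep \ class  {0} (size 1)  {1} (size 1)  {2} (size 1)  {3} (size 1)
  chi_0          1             1             1             1           
  chi_1          1             I             -1            -I          
  chi_2          1             -1            1             -1          
  chi_3          1             -I            -1            I           

Spot check: chi_1(1) = zeta_4^(1*1) = zeta_4^1 = I.

Explanation: Z/4Z is abelian, so all 4 irreducible complex representations are 1-dimensional. They are given by chi_k(m) = zeta_4^(k*m) for k = 0,...,3. Row orthogonality: sum_m chi_k(m) conj(chi_l(m)) = 4 * [k = l].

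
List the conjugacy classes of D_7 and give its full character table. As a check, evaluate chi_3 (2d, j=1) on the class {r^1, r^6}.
Conjugacy classes: {e} of size 1, {r^1, r^6} of size 2, {r^2, r^5} of size 2, {r^3, r^4} of size 2, {s, sr, ..., sr^6} of size 7.
Character table:
  irrep \ class              {e} (size 1)  {r^1, r^6} (size 2)  {r^2, r^5} (size 2)  {r^3, r^4} (size 2)  {s, sr, ..., sr^6} (size 7)
  chi_1 (triv)               1             1                    1                    1                    1                          
  chi_2 (sign: r->1, s->-1)  1             1                    1                    1                    -1                         
  chi_3 (2d, j=1)            2             2*cos(2*pi/7)        -2*cos(3*pi/7)       -2*cos(pi/7)         0                          
  chi_4 (2d, j=2)            2             -2*cos(3*pi/7)       -2*cos(pi/7)         2*cos(2*pi/7)        0                          
  chi_5 (2d, j=3)            2             -2*cos(pi/7)         2*cos(2*pi/7)        -2*cos(3*pi/7)       0                          

Spot check: chi_3 (2d, j=1) on {r^1, r^6} = 2*cos(2*pi/7).

Proof sketch: D_7 has order 2*7 = 14 with 5 conjugacy classes, hence 5 irreducibles. Sum of squared dims 1 + 1 + 4 + 4 + 4 = 14 = |G|. Linear characters come from the abelianisation; the 2-dimensional irreps have character r^k -> 2*cos(2*pi*j*k/7), reflections -> 0.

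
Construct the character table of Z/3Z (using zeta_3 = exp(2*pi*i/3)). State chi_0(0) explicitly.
Character table of Z/3Z (irreps indexed chi_0,...,chi_2 with chi_k(m) = zeta_3^(k*m), zeta_3 = exp(2*pi*i/3)):
  irrep \ class  {0} (size 1)  {1} (size 1)    {2} (size 1)  
  chi_0          1             1               1             
  chi_1          1             exp(2*I*pi/3)   exp(-2*I*pi/3)
  chi_2          1             exp(-2*I*pi/3)  exp(2*I*pi/3) 

Spot check: chi_0(0) = zeta_3^(0*0) = zeta_3^0 = 1.

Z/3Z is abelian, so all 3 irreducible complex representations are 1-dimensional. They are given by chi_k(m) = zeta_3^(k*m) for k = 0,...,2. Row orthogonality: sum_m chi_k(m) conj(chi_l(m)) = 3 * [k = l].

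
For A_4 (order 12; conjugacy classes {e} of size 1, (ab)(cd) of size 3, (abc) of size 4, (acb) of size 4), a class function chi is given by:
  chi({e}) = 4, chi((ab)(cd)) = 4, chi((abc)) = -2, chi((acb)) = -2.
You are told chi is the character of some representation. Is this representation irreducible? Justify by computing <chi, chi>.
Not irreducible (reducible): <chi, chi> = 8 > 1.

Why: <chi, chi> = (1/|G|) sum_C |C| * |chi(C)|^2 = (1/12)[1*|4|^2 + 3*|4|^2 + 4*|-2|^2 + 4*|-2|^2]
  = (1/12)[(16) + (48) + (16) + (16)] = 96/12 = 8.
(Exp terms are combined using exp(i*s)*conj(exp(i*t)) = exp(i*(s-t)), and sums of them are collapsed using the identity that for every m > 1 the m distinct m-th roots of unity sum to 0, e.g. 1 + exp(2*I*pi/3) + exp(-2*I*pi/3) = 0.)
A character is irreducible iff <chi, chi> = 1, so this representation is reducible.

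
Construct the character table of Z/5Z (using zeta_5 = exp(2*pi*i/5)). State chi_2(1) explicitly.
Character table of Z/5Z (irreps indexed chi_0,...,chi_4 with chi_k(m) = zeta_5^(k*m), zeta_5 = exp(2*pi*i/5)):
  irrep \ class  {0} (size 1)  {1} (size 1)    {2} (size 1)    {3} (size 1)    {4} (size 1)  
  chi_0          1             1               1               1               1             
  chi_1          1             exp(2*I*pi/5)   exp(4*I*pi/5)   exp(-4*I*pi/5)  exp(-2*I*pi/5)
  chi_2          1             exp(4*I*pi/5)   exp(-2*I*pi/5)  exp(2*I*pi/5)   exp(-4*I*pi/5)
  chi_3          1             exp(-4*I*pi/5)  exp(2*I*pi/5)   exp(-2*I*pi/5)  exp(4*I*pi/5) 
  chi_4          1             exp(-2*I*pi/5)  exp(-4*I*pi/5)  exp(4*I*pi/5)   exp(2*I*pi/5) 

Spot check: chi_2(1) = zeta_5^(2*1) = zeta_5^2 = exp(4*I*pi/5).

Z/5Z is abelian, so all 5 irreducible complex representations are 1-dimensional. They are given by chi_k(m) = zeta_5^(k*m) for k = 0,...,4. Row orthogonality: sum_m chi_k(m) conj(chi_l(m)) = 5 * [k = l].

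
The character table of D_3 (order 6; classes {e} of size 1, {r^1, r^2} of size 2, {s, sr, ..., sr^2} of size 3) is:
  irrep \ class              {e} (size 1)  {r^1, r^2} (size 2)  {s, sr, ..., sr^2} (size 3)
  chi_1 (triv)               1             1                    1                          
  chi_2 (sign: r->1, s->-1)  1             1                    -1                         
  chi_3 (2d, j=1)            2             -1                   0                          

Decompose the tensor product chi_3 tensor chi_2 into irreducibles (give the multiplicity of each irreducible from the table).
chi_3 tensor chi_2 = chi_3 (all other irreducibles have multiplicity 0).

The character of a tensor product is the pointwise product (chi_3 * chi_2)(C) = chi_3(C) * chi_2(C):
  {e}: (2)*(1), {r^1, r^2}: (-1)*(1), {s, sr, ..., sr^2}: (0)*(-1)
so (chi_3 * chi_2) takes values
  {e} -> 2, {r^1, r^2} -> -1, {s, sr, ..., sr^2} -> 0.
Now take the inner product of this character with each irreducible chi from the table, <chi_3*chi_2, chi> = (1/6) sum_C |C| (chi_3*chi_2)(C) conj(chi(C)):
  <chi_3*chi_2, chi_1> = (1/6)[1*(2)*conj(1) + 2*(-1)*conj(1) + 3*(0)*conj(1)]
      = (1/6)[(2) + (-2) + (0)] = 0/6 = 0
  <chi_3*chi_2, chi_2> = (1/6)[1*(2)*conj(1) + 2*(-1)*conj(1) + 3*(0)*conj(-1)]
      = (1/6)[(2) + (-2) + (0)] = 0/6 = 0
  <chi_3*chi_2, chi_3> = (1/6)[1*(2)*conj(2) + 2*(-1)*conj(-1) + 3*(0)*conj(0)]
      = (1/6)[(4) + (2) + (0)] = 6/6 = 1
Hence the multiplicities are chi_3: 1. Dimension check: dim(chi_3)*dim(chi_2) = 2*1 = 2 and sum (mult * dim) = 1*2 = 2.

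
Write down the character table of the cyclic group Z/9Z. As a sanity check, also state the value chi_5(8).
Character table of Z/9Z (irreps indexed chi_0,...,chi_8 with chi_k(m) = zeta_9^(k*m), zeta_9 = exp(2*pi*i/9)):
  irrep \ class  {0} (size 1)  {1} (size 1)    {2} (size 1)    {3} (size 1)    {4} (size 1)    {5} (size 1)    {6} (size 1)    {7} (size 1)    {8} (size 1)  
  chi_0          1             1               1               1               1               1               1               1               1             
  chi_1          1             exp(2*I*pi/9)   exp(4*I*pi/9)   exp(2*I*pi/3)   exp(8*I*pi/9)   exp(-8*I*pi/9)  exp(-2*I*pi/3)  exp(-4*I*pi/9)  exp(-2*I*pi/9)
  chi_2          1             exp(4*I*pi/9)   exp(8*I*pi/9)   exp(-2*I*pi/3)  exp(-2*I*pi/9)  exp(2*I*pi/9)   exp(2*I*pi/3)   exp(-8*I*pi/9)  exp(-4*I*pi/9)
  chi_3          1             exp(2*I*pi/3)   exp(-2*I*pi/3)  1               exp(2*I*pi/3)   exp(-2*I*pi/3)  1               exp(2*I*pi/3)   exp(-2*I*pi/3)
  chi_4          1             exp(8*I*pi/9)   exp(-2*I*pi/9)  exp(2*I*pi/3)   exp(-4*I*pi/9)  exp(4*I*pi/9)   exp(-2*I*pi/3)  exp(2*I*pi/9)   exp(-8*I*pi/9)
  chi_5          1             exp(-8*I*pi/9)  exp(2*I*pi/9)   exp(-2*I*pi/3)  exp(4*I*pi/9)   exp(-4*I*pi/9)  exp(2*I*pi/3)   exp(-2*I*pi/9)  exp(8*I*pi/9) 
  chi_6          1             exp(-2*I*pi/3)  exp(2*I*pi/3)   1               exp(-2*I*pi/3)  exp(2*I*pi/3)   1               exp(-2*I*pi/3)  exp(2*I*pi/3) 
  chi_7          1             exp(-4*I*pi/9)  exp(-8*I*pi/9)  exp(2*I*pi/3)   exp(2*I*pi/9)   exp(-2*I*pi/9)  exp(-2*I*pi/3)  exp(8*I*pi/9)   exp(4*I*pi/9) 
  chi_8          1             exp(-2*I*pi/9)  exp(-4*I*pi/9)  exp(-2*I*pi/3)  exp(-8*I*pi/9)  exp(8*I*pi/9)   exp(2*I*pi/3)   exp(4*I*pi/9)   exp(2*I*pi/9) 

Spot check: chi_5(8) = zeta_9^(5*8) = zeta_9^40 = exp(8*I*pi/9).

Working: Z/9Z is abelian, so all 9 irreducible complex representations are 1-dimensional. They are given by chi_k(m) = zeta_9^(k*m) for k = 0,...,8. Row orthogonality: sum_m chi_k(m) conj(chi_l(m)) = 9 * [k = l].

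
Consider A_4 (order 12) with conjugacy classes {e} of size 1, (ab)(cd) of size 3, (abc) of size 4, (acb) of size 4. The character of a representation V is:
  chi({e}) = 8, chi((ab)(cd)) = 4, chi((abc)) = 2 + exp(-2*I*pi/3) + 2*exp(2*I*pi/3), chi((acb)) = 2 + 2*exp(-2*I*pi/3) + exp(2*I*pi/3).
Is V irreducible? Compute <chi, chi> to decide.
Not irreducible (reducible): <chi, chi> = 10 > 1.

Reasoning: <chi, chi> = (1/|G|) sum_C |C| * |chi(C)|^2 = (1/12)[1*|8|^2 + 3*|4|^2 + 4*|2 + exp(-2*I*pi/3) + 2*exp(2*I*pi/3)|^2 + 4*|2 + 2*exp(-2*I*pi/3) + exp(2*I*pi/3)|^2]
  = (1/12)[(64) + (48) + (4) + (4)] = 120/12 = 10.
(Exp terms are combined using exp(i*s)*conj(exp(i*t)) = exp(i*(s-t)), and sums of them are collapsed using the identity that for every m > 1 the m distinct m-th roots of unity sum to 0, e.g. 1 + exp(2*I*pi/3) + exp(-2*I*pi/3) = 0.)
A character is irreducible iff <chi, chi> = 1, so this representation is reducible.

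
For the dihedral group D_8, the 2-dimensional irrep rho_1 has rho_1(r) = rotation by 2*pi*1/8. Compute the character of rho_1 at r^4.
chi_{rho_1}(r^4) = 2*cos(2*pi*1*4/8) = -2

Reasoning: rho_1(r^4) is rotation by angle 2*pi*1*4/8, whose trace is 2*cos(2*pi*1*4/8) = -2.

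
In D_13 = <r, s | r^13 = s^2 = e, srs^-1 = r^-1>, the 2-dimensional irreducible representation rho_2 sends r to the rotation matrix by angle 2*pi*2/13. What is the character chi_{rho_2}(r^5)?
chi_{rho_2}(r^5) = 2*cos(2*pi*2*5/13) = 2*cos(6*pi/13)

Argument: rho_2(r^5) is rotation by angle 2*pi*2*5/13, whose trace is 2*cos(2*pi*2*5/13) = 2*cos(6*pi/13).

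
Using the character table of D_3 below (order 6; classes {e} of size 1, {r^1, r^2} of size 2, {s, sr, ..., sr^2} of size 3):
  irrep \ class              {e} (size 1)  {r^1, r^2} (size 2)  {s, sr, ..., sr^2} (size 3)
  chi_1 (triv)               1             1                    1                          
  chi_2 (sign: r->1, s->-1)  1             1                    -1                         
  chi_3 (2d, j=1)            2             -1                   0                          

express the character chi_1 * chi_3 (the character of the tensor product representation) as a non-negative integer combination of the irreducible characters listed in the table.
chi_1 tensor chi_3 = chi_3 (all other irreducibles have multiplicity 0).

Details: The character of a tensor product is the pointwise product (chi_1 * chi_3)(C) = chi_1(C) * chi_3(C):
  {e}: (1)*(2), {r^1, r^2}: (1)*(-1), {s, sr, ..., sr^2}: (1)*(0)
so (chi_1 * chi_3) takes values
  {e} -> 2, {r^1, r^2} -> -1, {s, sr, ..., sr^2} -> 0.
Now take the inner product of this character with each irreducible chi from the table, <chi_1*chi_3, chi> = (1/6) sum_C |C| (chi_1*chi_3)(C) conj(chi(C)):
  <chi_1*chi_3, chi_1> = (1/6)[1*(2)*conj(1) + 2*(-1)*conj(1) + 3*(0)*conj(1)]
      = (1/6)[(2) + (-2) + (0)] = 0/6 = 0
  <chi_1*chi_3, chi_2> = (1/6)[1*(2)*conj(1) + 2*(-1)*conj(1) + 3*(0)*conj(-1)]
      = (1/6)[(2) + (-2) + (0)] = 0/6 = 0
  <chi_1*chi_3, chi_3> = (1/6)[1*(2)*conj(2) + 2*(-1)*conj(-1) + 3*(0)*conj(0)]
      = (1/6)[(4) + (2) + (0)] = 6/6 = 1
Hence the multiplicities are chi_3: 1. Dimension check: dim(chi_1)*dim(chi_3) = 1*2 = 2 and sum (mult * dim) = 1*2 = 2.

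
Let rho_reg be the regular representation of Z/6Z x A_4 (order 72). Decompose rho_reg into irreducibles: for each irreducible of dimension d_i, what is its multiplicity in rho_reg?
Each irreducible V_i of dimension d_i appears with multiplicity d_i, i.e. rho_reg = (direct sum over all irreducibles V_i) d_i V_i. The irreducible dimensions for Z/6Z x A_4 are 1, 1, 1, 1, 1, 1, 1, 1, 1, 1, 1, 1, 1, 1, 1, 1, 1, 1, 3, 3, 3, 3, 3, 3: 18 irreducibles of dimension 1, each with multiplicity 1; 6 irreducibles of dimension 3, each with multiplicity 3. Total dimension 18*1*1 + 6*3*3 = 72 = |G|.

Details: General theorem: in the regular representation of a finite group G, each irreducible appears with multiplicity equal to its dimension. Check: dim(rho_reg) = sum d_i^2 = 1 + 1 + 1 + 1 + 1 + 1 + 1 + 1 + 1 + 1 + 1 + 1 + 1 + 1 + 1 + 1 + 1 + 1 + 9 + 9 + 9 + 9 + 9 + 9 = 72 = |G|.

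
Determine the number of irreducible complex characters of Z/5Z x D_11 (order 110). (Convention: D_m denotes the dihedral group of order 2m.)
35

Proof sketch: The number of irreducible complex representations of a finite group equals its number of conjugacy classes. For a direct product, #classes(G x H) = #classes(G) * #classes(H). Z/5Z has 5 classes (abelian), D_11 has 7 classes, so 5 * 7 = 35, so Z/5Z x D_11 (order 110) has exactly 35 irreducible complex representations.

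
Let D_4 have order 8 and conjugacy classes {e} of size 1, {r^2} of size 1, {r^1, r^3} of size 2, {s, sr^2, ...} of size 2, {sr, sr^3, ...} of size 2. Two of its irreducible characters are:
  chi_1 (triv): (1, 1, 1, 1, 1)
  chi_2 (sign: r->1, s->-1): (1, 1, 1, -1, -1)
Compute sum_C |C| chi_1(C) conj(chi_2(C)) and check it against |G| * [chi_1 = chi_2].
Sum = 0; so <chi_1, chi_2> = 0 (distinct irreducibles are orthogonal).

Proof sketch: Compute term by term over conjugacy classes (|C| * chi_1(C) * conj(chi_2(C))):
  1*(1)*conj(1) + 1*(1)*conj(1) + 2*(1)*conj(1) + 2*(1)*conj(-1) + 2*(1)*conj(-1)
  = (1) + (1) + (2) + (-2) + (-2)
  = 0.
Dividing by |G| = 8 gives 0/8 = 0, matching the row-orthogonality relation <chi_1, chi_2> = [chi_1 = chi_2].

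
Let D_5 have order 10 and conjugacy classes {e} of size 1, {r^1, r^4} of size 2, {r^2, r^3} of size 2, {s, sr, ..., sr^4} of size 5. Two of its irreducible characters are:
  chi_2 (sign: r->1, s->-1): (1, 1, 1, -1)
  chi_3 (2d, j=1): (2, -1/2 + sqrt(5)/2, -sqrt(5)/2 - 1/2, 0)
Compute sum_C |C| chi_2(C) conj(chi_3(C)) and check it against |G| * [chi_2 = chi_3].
Sum = 0; so <chi_2, chi_3> = 0 (distinct irreducibles are orthogonal).

Solution. Compute term by term over conjugacy classes (|C| * chi_2(C) * conj(chi_3(C))):
  1*(1)*conj(2) + 2*(1)*conj(-1/2 + sqrt(5)/2) + 2*(1)*conj(-sqrt(5)/2 - 1/2) + 5*(-1)*conj(0)
  = (2) + (-1 + sqrt(5)) + (-sqrt(5) - 1) + (0)
  = 0.
Dividing by |G| = 10 gives 0/10 = 0, matching the row-orthogonality relation <chi_2, chi_3> = [chi_2 = chi_3].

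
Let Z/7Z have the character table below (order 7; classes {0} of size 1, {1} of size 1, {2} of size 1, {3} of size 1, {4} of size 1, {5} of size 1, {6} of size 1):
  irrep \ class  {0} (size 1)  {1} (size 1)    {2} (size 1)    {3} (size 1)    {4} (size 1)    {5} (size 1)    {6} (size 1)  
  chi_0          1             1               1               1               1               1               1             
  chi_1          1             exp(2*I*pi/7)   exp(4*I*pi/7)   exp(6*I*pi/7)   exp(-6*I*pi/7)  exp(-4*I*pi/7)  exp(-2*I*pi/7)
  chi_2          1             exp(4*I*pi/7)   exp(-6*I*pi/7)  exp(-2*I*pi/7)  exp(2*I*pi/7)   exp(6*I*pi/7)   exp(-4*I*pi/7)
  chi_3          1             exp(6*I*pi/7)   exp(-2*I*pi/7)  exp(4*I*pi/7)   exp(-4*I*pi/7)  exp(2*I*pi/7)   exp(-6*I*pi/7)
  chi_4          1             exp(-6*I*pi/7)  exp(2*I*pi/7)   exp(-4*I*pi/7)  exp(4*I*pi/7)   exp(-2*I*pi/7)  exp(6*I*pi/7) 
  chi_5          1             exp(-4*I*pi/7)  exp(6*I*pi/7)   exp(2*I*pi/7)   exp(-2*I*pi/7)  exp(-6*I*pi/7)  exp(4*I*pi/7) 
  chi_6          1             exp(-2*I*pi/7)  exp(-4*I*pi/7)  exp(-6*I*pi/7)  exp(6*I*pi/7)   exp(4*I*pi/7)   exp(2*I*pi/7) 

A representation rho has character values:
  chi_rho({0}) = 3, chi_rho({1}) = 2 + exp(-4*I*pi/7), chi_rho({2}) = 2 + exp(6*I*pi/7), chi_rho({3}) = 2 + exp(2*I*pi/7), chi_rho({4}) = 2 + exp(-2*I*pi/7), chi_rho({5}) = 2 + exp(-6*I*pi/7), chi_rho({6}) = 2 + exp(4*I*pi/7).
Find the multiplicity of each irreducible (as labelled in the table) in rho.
Multiplicities: chi_0: 2, chi_1: 0, chi_2: 0, chi_3: 0, chi_4: 0, chi_5: 1, chi_6: 0.

Justification: Use <chi_rho, chi> = (1/|G|) sum_C |C| * chi_rho(C) * conj(chi(C)) with |G| = 7 for each irreducible chi in the table:
  <chi_rho, chi_0> = (1/7)[1*(3)*conj(1) + 1*(2 + exp(-4*I*pi/7))*conj(1) + 1*(2 + exp(6*I*pi/7))*conj(1) + 1*(2 + exp(2*I*pi/7))*conj(1) + 1*(2 + exp(-2*I*pi/7))*conj(1) + 1*(2 + exp(-6*I*pi/7))*conj(1) + 1*(2 + exp(4*I*pi/7))*conj(1)]
      = (1/7)[(3) + (2 + exp(-4*I*pi/7)) + (2 + exp(6*I*pi/7)) + (2 + exp(2*I*pi/7)) + (2 + exp(-2*I*pi/7)) + (2 + exp(-6*I*pi/7)) + (2 + exp(4*I*pi/7))] = 14/7 = 2
  <chi_rho, chi_1> = (1/7)[1*(3)*conj(1) + 1*(2 + exp(-4*I*pi/7))*conj(exp(2*I*pi/7)) + 1*(2 + exp(6*I*pi/7))*conj(exp(4*I*pi/7)) + 1*(2 + exp(2*I*pi/7))*conj(exp(6*I*pi/7)) + 1*(2 + exp(-2*I*pi/7))*conj(exp(-6*I*pi/7)) + 1*(2 + exp(-6*I*pi/7))*conj(exp(-4*I*pi/7)) + 1*(2 + exp(4*I*pi/7))*conj(exp(-2*I*pi/7))]
      = (1/7)[(3) + (2*exp(-2*I*pi/7) + exp(-6*I*pi/7)) + (2*exp(-4*I*pi/7) + exp(2*I*pi/7)) + (exp(-4*I*pi/7) + 2*exp(-6*I*pi/7)) + (2*exp(6*I*pi/7) + exp(4*I*pi/7)) + (exp(-2*I*pi/7) + 2*exp(4*I*pi/7)) + (exp(6*I*pi/7) + 2*exp(2*I*pi/7))] = 0/7 = 0
  <chi_rho, chi_2> = (1/7)[1*(3)*conj(1) + 1*(2 + exp(-4*I*pi/7))*conj(exp(4*I*pi/7)) + 1*(2 + exp(6*I*pi/7))*conj(exp(-6*I*pi/7)) + 1*(2 + exp(2*I*pi/7))*conj(exp(-2*I*pi/7)) + 1*(2 + exp(-2*I*pi/7))*conj(exp(2*I*pi/7)) + 1*(2 + exp(-6*I*pi/7))*conj(exp(6*I*pi/7)) + 1*(2 + exp(4*I*pi/7))*conj(exp(-4*I*pi/7))]
      = (1/7)[(3) + (2*exp(-4*I*pi/7) + exp(6*I*pi/7)) + (exp(-2*I*pi/7) + 2*exp(6*I*pi/7)) + (exp(4*I*pi/7) + 2*exp(2*I*pi/7)) + (2*exp(-2*I*pi/7) + exp(-4*I*pi/7)) + (2*exp(-6*I*pi/7) + exp(2*I*pi/7)) + (exp(-6*I*pi/7) + 2*exp(4*I*pi/7))] = 0/7 = 0
  <chi_rho, chi_3> = (1/7)[1*(3)*conj(1) + 1*(2 + exp(-4*I*pi/7))*conj(exp(6*I*pi/7)) + 1*(2 + exp(6*I*pi/7))*conj(exp(-2*I*pi/7)) + 1*(2 + exp(2*I*pi/7))*conj(exp(4*I*pi/7)) + 1*(2 + exp(-2*I*pi/7))*conj(exp(-4*I*pi/7)) + 1*(2 + exp(-6*I*pi/7))*conj(exp(2*I*pi/7)) + 1*(2 + exp(4*I*pi/7))*conj(exp(-6*I*pi/7))]
      = (1/7)[(3) + (2*exp(-6*I*pi/7) + exp(4*I*pi/7)) + (exp(-6*I*pi/7) + 2*exp(2*I*pi/7)) + (2*exp(-4*I*pi/7) + exp(-2*I*pi/7)) + (exp(2*I*pi/7) + 2*exp(4*I*pi/7)) + (2*exp(-2*I*pi/7) + exp(6*I*pi/7)) + (exp(-4*I*pi/7) + 2*exp(6*I*pi/7))] = 0/7 = 0
  <chi_rho, chi_4> = (1/7)[1*(3)*conj(1) + 1*(2 + exp(-4*I*pi/7))*conj(exp(-6*I*pi/7)) + 1*(2 + exp(6*I*pi/7))*conj(exp(2*I*pi/7)) + 1*(2 + exp(2*I*pi/7))*conj(exp(-4*I*pi/7)) + 1*(2 + exp(-2*I*pi/7))*conj(exp(4*I*pi/7)) + 1*(2 + exp(-6*I*pi/7))*conj(exp(-2*I*pi/7)) + 1*(2 + exp(4*I*pi/7))*conj(exp(6*I*pi/7))]
      = (1/7)[(3) + (exp(2*I*pi/7) + 2*exp(6*I*pi/7)) + (2*exp(-2*I*pi/7) + exp(4*I*pi/7)) + (exp(6*I*pi/7) + 2*exp(4*I*pi/7)) + (2*exp(-4*I*pi/7) + exp(-6*I*pi/7)) + (exp(-4*I*pi/7) + 2*exp(2*I*pi/7)) + (2*exp(-6*I*pi/7) + exp(-2*I*pi/7))] = 0/7 = 0
  <chi_rho, chi_5> = (1/7)[1*(3)*conj(1) + 1*(2 + exp(-4*I*pi/7))*conj(exp(-4*I*pi/7)) + 1*(2 + exp(6*I*pi/7))*conj(exp(6*I*pi/7)) + 1*(2 + exp(2*I*pi/7))*conj(exp(2*I*pi/7)) + 1*(2 + exp(-2*I*pi/7))*conj(exp(-2*I*pi/7)) + 1*(2 + exp(-6*I*pi/7))*conj(exp(-6*I*pi/7)) + 1*(2 + exp(4*I*pi/7))*conj(exp(4*I*pi/7))]
      = (1/7)[(3) + (1 + 2*exp(4*I*pi/7)) + (1 + 2*exp(-6*I*pi/7)) + (1 + 2*exp(-2*I*pi/7)) + (1 + 2*exp(2*I*pi/7)) + (1 + 2*exp(6*I*pi/7)) + (1 + 2*exp(-4*I*pi/7))] = 7/7 = 1
  <chi_rho, chi_6> = (1/7)[1*(3)*conj(1) + 1*(2 + exp(-4*I*pi/7))*conj(exp(-2*I*pi/7)) + 1*(2 + exp(6*I*pi/7))*conj(exp(-4*I*pi/7)) + 1*(2 + exp(2*I*pi/7))*conj(exp(-6*I*pi/7)) + 1*(2 + exp(-2*I*pi/7))*conj(exp(6*I*pi/7)) + 1*(2 + exp(-6*I*pi/7))*conj(exp(4*I*pi/7)) + 1*(2 + exp(4*I*pi/7))*conj(exp(2*I*pi/7))]
      = (1/7)[(3) + (exp(-2*I*pi/7) + 2*exp(2*I*pi/7)) + (exp(-4*I*pi/7) + 2*exp(4*I*pi/7)) + (exp(-6*I*pi/7) + 2*exp(6*I*pi/7)) + (2*exp(-6*I*pi/7) + exp(6*I*pi/7)) + (2*exp(-4*I*pi/7) + exp(4*I*pi/7)) + (2*exp(-2*I*pi/7) + exp(2*I*pi/7))] = 0/7 = 0
(Exp terms are combined using exp(i*s)*conj(exp(i*t)) = exp(i*(s-t)), and sums of them are collapsed using the identity that for every m > 1 the m distinct m-th roots of unity sum to 0, e.g. 1 + exp(2*I*pi/3) + exp(-2*I*pi/3) = 0.)
Dimension check: dim(rho) = sum (mult * dim) = 2*1 + 0*1 + 0*1 + 0*1 + 0*1 + 1*1 + 0*1 = 3 = chi_rho(e) = 3.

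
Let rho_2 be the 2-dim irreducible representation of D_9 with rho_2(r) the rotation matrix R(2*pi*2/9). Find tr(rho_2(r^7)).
chi_{rho_2}(r^7) = 2*cos(2*pi*2*7/9) = -2*cos(pi/9)

Solution. rho_2(r^7) is rotation by angle 2*pi*2*7/9, whose trace is 2*cos(2*pi*2*7/9) = -2*cos(pi/9).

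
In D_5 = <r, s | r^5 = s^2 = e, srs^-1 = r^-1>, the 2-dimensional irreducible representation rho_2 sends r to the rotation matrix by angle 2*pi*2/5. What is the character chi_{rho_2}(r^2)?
chi_{rho_2}(r^2) = 2*cos(2*pi*2*2/5) = -1/2 + sqrt(5)/2

Reasoning: rho_2(r^2) is rotation by angle 2*pi*2*2/5, whose trace is 2*cos(2*pi*2*2/5) = -1/2 + sqrt(5)/2.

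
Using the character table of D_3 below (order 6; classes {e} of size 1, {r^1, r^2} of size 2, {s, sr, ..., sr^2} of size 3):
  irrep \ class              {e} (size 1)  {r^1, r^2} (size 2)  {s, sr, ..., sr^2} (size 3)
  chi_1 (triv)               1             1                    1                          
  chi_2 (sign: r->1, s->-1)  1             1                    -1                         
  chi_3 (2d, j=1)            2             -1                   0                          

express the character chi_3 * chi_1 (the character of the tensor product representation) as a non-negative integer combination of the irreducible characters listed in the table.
chi_3 tensor chi_1 = chi_3 (all other irreducibles have multiplicity 0).

Explanation: The character of a tensor product is the pointwise product (chi_3 * chi_1)(C) = chi_3(C) * chi_1(C):
  {e}: (2)*(1), {r^1, r^2}: (-1)*(1), {s, sr, ..., sr^2}: (0)*(1)
so (chi_3 * chi_1) takes values
  {e} -> 2, {r^1, r^2} -> -1, {s, sr, ..., sr^2} -> 0.
Now take the inner product of this character with each irreducible chi from the table, <chi_3*chi_1, chi> = (1/6) sum_C |C| (chi_3*chi_1)(C) conj(chi(C)):
  <chi_3*chi_1, chi_1> = (1/6)[1*(2)*conj(1) + 2*(-1)*conj(1) + 3*(0)*conj(1)]
      = (1/6)[(2) + (-2) + (0)] = 0/6 = 0
  <chi_3*chi_1, chi_2> = (1/6)[1*(2)*conj(1) + 2*(-1)*conj(1) + 3*(0)*conj(-1)]
      = (1/6)[(2) + (-2) + (0)] = 0/6 = 0
  <chi_3*chi_1, chi_3> = (1/6)[1*(2)*conj(2) + 2*(-1)*conj(-1) + 3*(0)*conj(0)]
      = (1/6)[(4) + (2) + (0)] = 6/6 = 1
Hence the multiplicities are chi_3: 1. Dimension check: dim(chi_3)*dim(chi_1) = 2*1 = 2 and sum (mult * dim) = 1*2 = 2.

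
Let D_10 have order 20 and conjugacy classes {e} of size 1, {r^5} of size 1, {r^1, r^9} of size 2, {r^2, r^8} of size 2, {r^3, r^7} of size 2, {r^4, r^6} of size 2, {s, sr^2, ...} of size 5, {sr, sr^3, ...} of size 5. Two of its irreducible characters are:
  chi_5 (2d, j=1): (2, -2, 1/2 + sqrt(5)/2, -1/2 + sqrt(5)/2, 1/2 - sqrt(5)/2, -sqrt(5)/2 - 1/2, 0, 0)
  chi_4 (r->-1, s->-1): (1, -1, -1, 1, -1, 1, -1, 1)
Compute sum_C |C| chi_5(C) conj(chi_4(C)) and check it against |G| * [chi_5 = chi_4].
Sum = 0; so <chi_5, chi_4> = 0 (distinct irreducibles are orthogonal).

Solution. Compute term by term over conjugacy classes (|C| * chi_5(C) * conj(chi_4(C))):
  1*(2)*conj(1) + 1*(-2)*conj(-1) + 2*(1/2 + sqrt(5)/2)*conj(-1) + 2*(-1/2 + sqrt(5)/2)*conj(1) + 2*(1/2 - sqrt(5)/2)*conj(-1) + 2*(-sqrt(5)/2 - 1/2)*conj(1) + 5*(0)*conj(-1) + 5*(0)*conj(1)
  = (2) + (2) + (-sqrt(5) - 1) + (-1 + sqrt(5)) + (-1 + sqrt(5)) + (-sqrt(5) - 1) + (0) + (0)
  = 0.
Dividing by |G| = 20 gives 0/20 = 0, matching the row-orthogonality relation <chi_5, chi_4> = [chi_5 = chi_4].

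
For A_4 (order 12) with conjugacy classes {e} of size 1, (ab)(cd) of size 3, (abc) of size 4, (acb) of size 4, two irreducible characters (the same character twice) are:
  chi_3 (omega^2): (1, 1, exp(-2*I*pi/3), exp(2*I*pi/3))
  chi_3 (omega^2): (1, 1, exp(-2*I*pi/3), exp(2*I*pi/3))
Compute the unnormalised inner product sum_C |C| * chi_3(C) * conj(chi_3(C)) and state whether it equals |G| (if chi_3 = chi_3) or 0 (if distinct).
Sum = 12 = |G| = 12; so <chi_3, chi_3> = 1 (norm-1 confirms irreducibility).

Explanation: Compute term by term over conjugacy classes (|C| * chi_3(C) * conj(chi_3(C))):
  1*(1)*conj(1) + 3*(1)*conj(1) + 4*(exp(-2*I*pi/3))*conj(exp(-2*I*pi/3)) + 4*(exp(2*I*pi/3))*conj(exp(2*I*pi/3))
  = (1) + (3) + (4) + (4)
  = 12.
(Exp terms are combined using exp(i*s)*conj(exp(i*t)) = exp(i*(s-t)), and sums of them are collapsed using the identity that for every m > 1 the m distinct m-th roots of unity sum to 0, e.g. 1 + exp(2*I*pi/3) + exp(-2*I*pi/3) = 0.)
Dividing by |G| = 12 gives 12/12 = 1, matching the row-orthogonality relation <chi_3, chi_3> = [chi_3 = chi_3].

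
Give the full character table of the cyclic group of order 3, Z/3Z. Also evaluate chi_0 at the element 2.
Character table of Z/3Z (irreps indexed chi_0,...,chi_2 with chi_k(m) = zeta_3^(k*m), zeta_3 = exp(2*pi*i/3)):
  irrep \ class  {0} (size 1)  {1} (size 1)    {2} (size 1)  
  chi_0          1             1               1             
  chi_1          1             exp(2*I*pi/3)   exp(-2*I*pi/3)
  chi_2          1             exp(-2*I*pi/3)  exp(2*I*pi/3) 

Spot check: chi_0(2) = zeta_3^(0*2) = zeta_3^0 = 1.

Derivation: Z/3Z is abelian, so all 3 irreducible complex representations are 1-dimensional. They are given by chi_k(m) = zeta_3^(k*m) for k = 0,...,2. Row orthogonality: sum_m chi_k(m) conj(chi_l(m)) = 3 * [k = l].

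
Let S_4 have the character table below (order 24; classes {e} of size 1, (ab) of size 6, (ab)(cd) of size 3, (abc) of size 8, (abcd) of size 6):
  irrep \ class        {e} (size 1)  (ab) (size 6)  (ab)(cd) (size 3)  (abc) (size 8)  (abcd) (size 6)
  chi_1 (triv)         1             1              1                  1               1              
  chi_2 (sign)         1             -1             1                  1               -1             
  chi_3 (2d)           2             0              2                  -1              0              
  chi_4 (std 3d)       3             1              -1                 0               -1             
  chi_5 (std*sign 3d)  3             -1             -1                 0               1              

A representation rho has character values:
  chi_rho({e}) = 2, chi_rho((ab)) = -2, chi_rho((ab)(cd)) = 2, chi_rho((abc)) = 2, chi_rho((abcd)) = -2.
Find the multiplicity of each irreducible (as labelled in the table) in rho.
Multiplicities: chi_1: 0, chi_2: 2, chi_3: 0, chi_4: 0, chi_5: 0.

Use <chi_rho, chi> = (1/|G|) sum_C |C| * chi_rho(C) * conj(chi(C)) with |G| = 24 for each irreducible chi in the table:
  <chi_rho, chi_1> = (1/24)[1*(2)*conj(1) + 6*(-2)*conj(1) + 3*(2)*conj(1) + 8*(2)*conj(1) + 6*(-2)*conj(1)]
      = (1/24)[(2) + (-12) + (6) + (16) + (-12)] = 0/24 = 0
  <chi_rho, chi_2> = (1/24)[1*(2)*conj(1) + 6*(-2)*conj(-1) + 3*(2)*conj(1) + 8*(2)*conj(1) + 6*(-2)*conj(-1)]
      = (1/24)[(2) + (12) + (6) + (16) + (12)] = 48/24 = 2
  <chi_rho, chi_3> = (1/24)[1*(2)*conj(2) + 6*(-2)*conj(0) + 3*(2)*conj(2) + 8*(2)*conj(-1) + 6*(-2)*conj(0)]
      = (1/24)[(4) + (0) + (12) + (-16) + (0)] = 0/24 = 0
  <chi_rho, chi_4> = (1/24)[1*(2)*conj(3) + 6*(-2)*conj(1) + 3*(2)*conj(-1) + 8*(2)*conj(0) + 6*(-2)*conj(-1)]
      = (1/24)[(6) + (-12) + (-6) + (0) + (12)] = 0/24 = 0
  <chi_rho, chi_5> = (1/24)[1*(2)*conj(3) + 6*(-2)*conj(-1) + 3*(2)*conj(-1) + 8*(2)*conj(0) + 6*(-2)*conj(1)]
      = (1/24)[(6) + (12) + (-6) + (0) + (-12)] = 0/24 = 0
Dimension check: dim(rho) = sum (mult * dim) = 0*1 + 2*1 + 0*2 + 0*3 + 0*3 = 2 = chi_rho(e) = 2.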